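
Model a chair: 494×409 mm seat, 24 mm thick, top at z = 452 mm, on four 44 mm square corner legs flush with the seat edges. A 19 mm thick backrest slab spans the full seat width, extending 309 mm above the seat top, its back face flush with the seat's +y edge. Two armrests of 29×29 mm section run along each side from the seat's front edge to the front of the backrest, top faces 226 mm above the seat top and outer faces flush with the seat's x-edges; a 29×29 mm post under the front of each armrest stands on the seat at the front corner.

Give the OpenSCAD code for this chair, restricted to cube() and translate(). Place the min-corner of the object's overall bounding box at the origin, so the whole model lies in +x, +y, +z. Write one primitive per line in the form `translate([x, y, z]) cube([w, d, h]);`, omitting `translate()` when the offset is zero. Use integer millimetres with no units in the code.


translate([0, 0, 428]) cube([494, 409, 24]);
cube([44, 44, 428]);
translate([450, 0, 0]) cube([44, 44, 428]);
translate([0, 365, 0]) cube([44, 44, 428]);
translate([450, 365, 0]) cube([44, 44, 428]);
translate([0, 390, 452]) cube([494, 19, 309]);
translate([0, 0, 649]) cube([29, 390, 29]);
translate([465, 0, 649]) cube([29, 390, 29]);
translate([0, 0, 452]) cube([29, 29, 197]);
translate([465, 0, 452]) cube([29, 29, 197]);


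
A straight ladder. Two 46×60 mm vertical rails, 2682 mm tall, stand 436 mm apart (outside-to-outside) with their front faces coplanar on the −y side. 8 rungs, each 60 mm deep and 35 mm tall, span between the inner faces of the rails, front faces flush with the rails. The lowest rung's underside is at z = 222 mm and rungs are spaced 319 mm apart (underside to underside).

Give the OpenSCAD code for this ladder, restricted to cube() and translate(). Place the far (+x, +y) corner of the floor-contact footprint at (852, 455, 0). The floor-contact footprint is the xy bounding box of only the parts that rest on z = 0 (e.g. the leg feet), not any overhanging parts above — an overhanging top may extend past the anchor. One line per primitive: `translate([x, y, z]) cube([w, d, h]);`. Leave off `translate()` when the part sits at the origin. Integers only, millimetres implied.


// rung span = 436 - 2*46 = 344
// rung[k] z = 222 + k*319
translate([416, 395, 0]) cube([46, 60, 2682]);
translate([806, 395, 0]) cube([46, 60, 2682]);
translate([462, 395, 222]) cube([344, 60, 35]);
translate([462, 395, 541]) cube([344, 60, 35]);
translate([462, 395, 860]) cube([344, 60, 35]);
translate([462, 395, 1179]) cube([344, 60, 35]);
translate([462, 395, 1498]) cube([344, 60, 35]);
translate([462, 395, 1817]) cube([344, 60, 35]);
translate([462, 395, 2136]) cube([344, 60, 35]);
translate([462, 395, 2455]) cube([344, 60, 35]);


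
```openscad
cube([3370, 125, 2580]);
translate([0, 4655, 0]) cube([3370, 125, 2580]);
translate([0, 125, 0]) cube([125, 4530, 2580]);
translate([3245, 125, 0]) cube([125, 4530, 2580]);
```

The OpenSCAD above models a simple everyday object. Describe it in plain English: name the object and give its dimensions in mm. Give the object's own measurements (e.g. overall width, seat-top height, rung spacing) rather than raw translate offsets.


The wall frame of a small rectangular building: four walls, each 2580 mm tall and 125 mm thick, enclosing a footprint 3370 mm (x) by 4780 mm (y) outside-to-outside, with no floor or roof. The front and back walls (the −y and +y sides) span the full width; the two side walls fit between them.


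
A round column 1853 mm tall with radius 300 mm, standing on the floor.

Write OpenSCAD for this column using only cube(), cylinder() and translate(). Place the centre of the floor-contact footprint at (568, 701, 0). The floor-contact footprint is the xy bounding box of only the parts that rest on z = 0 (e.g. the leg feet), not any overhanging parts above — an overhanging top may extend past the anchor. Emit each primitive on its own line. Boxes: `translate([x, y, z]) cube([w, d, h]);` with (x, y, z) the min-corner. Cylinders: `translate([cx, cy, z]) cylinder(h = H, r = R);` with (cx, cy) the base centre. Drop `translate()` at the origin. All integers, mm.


translate([568, 701, 0]) cylinder(h = 1853, r = 300);


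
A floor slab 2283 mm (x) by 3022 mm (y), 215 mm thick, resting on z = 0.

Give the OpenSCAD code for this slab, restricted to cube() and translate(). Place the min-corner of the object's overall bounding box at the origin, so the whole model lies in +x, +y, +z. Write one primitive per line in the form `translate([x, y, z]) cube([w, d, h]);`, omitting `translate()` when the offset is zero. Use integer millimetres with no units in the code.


cube([2283, 3022, 215]);


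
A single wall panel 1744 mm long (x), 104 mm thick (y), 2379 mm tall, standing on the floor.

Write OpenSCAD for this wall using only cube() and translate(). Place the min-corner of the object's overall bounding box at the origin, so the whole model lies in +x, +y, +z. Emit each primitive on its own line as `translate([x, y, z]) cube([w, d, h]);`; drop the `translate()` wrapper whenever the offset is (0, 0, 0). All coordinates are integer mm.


cube([1744, 104, 2379]);


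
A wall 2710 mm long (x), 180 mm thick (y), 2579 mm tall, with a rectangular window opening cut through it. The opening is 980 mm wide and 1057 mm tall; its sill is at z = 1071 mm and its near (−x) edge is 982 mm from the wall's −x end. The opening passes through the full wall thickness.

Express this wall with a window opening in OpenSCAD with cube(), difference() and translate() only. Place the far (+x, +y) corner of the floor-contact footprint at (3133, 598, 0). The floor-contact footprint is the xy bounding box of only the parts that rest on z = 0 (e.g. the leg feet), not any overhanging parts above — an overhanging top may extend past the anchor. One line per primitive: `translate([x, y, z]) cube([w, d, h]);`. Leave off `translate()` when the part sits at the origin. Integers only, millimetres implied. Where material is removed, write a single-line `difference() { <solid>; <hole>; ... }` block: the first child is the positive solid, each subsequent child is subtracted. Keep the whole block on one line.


difference() { translate([423, 418, 0]) cube([2710, 180, 2579]); translate([1405, 418, 1071]) cube([980, 180, 1057]); }


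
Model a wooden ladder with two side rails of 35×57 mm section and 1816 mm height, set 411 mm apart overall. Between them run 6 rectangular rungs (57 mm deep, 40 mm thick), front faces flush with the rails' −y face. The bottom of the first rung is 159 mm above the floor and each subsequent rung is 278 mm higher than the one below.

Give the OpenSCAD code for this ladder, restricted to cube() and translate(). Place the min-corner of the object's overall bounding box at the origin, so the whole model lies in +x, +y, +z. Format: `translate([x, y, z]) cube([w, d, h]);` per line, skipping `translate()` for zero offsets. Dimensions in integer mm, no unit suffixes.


cube([35, 57, 1816]);
translate([376, 0, 0]) cube([35, 57, 1816]);
translate([35, 0, 159]) cube([341, 57, 40]);
translate([35, 0, 437]) cube([341, 57, 40]);
translate([35, 0, 715]) cube([341, 57, 40]);
translate([35, 0, 993]) cube([341, 57, 40]);
translate([35, 0, 1271]) cube([341, 57, 40]);
translate([35, 0, 1549]) cube([341, 57, 40]);


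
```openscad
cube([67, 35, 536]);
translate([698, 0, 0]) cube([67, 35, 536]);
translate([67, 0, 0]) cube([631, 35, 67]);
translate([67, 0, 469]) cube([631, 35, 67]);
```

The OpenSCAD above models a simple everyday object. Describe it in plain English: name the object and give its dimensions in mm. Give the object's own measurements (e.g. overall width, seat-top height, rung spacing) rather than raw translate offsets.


A rectangular picture frame lying in the x–z plane (depth along y). The opening is 631 mm wide (x) by 402 mm tall (z), surrounded by a border 67 mm wide on all four sides. The frame is 35 mm deep and is made of two full-height vertical stiles with two horizontal rails fitted between them.


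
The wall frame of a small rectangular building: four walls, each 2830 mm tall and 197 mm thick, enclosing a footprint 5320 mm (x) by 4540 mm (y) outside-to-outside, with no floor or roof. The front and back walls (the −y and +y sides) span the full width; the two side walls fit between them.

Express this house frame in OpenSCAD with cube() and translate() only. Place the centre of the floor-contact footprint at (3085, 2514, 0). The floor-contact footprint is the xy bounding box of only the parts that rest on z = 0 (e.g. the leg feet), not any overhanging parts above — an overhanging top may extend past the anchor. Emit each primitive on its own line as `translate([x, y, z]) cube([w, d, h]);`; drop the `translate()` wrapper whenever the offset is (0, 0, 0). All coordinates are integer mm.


translate([425, 244, 0]) cube([5320, 197, 2830]);
translate([425, 4587, 0]) cube([5320, 197, 2830]);
translate([425, 441, 0]) cube([197, 4146, 2830]);
translate([5548, 441, 0]) cube([197, 4146, 2830]);


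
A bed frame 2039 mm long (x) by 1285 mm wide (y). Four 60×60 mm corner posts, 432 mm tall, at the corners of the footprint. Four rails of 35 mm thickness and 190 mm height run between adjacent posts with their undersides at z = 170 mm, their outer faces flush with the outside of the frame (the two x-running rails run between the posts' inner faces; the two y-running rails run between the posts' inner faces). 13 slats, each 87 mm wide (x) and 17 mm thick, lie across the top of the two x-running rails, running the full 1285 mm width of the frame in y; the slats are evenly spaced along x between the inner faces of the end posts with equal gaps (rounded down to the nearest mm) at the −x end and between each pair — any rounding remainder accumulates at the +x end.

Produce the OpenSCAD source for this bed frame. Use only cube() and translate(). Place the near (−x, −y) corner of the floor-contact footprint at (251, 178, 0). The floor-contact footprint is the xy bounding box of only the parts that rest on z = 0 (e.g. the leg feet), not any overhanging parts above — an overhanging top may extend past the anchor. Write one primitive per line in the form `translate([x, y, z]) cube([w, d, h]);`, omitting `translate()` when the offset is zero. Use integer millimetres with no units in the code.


// slat z = rail_z + rail_h = 170 + 190 = 360
// slat gap = ⌊(1919 − 13·87) / 14⌋ = 56
translate([251, 178, 0]) cube([60, 60, 432]);
translate([251, 1403, 0]) cube([60, 60, 432]);
translate([2230, 178, 0]) cube([60, 60, 432]);
translate([2230, 1403, 0]) cube([60, 60, 432]);
translate([311, 178, 170]) cube([1919, 35, 190]);
translate([311, 1428, 170]) cube([1919, 35, 190]);
translate([251, 238, 170]) cube([35, 1165, 190]);
translate([2255, 238, 170]) cube([35, 1165, 190]);
translate([367, 178, 360]) cube([87, 1285, 17]);
translate([510, 178, 360]) cube([87, 1285, 17]);
translate([653, 178, 360]) cube([87, 1285, 17]);
translate([796, 178, 360]) cube([87, 1285, 17]);
translate([939, 178, 360]) cube([87, 1285, 17]);
translate([1082, 178, 360]) cube([87, 1285, 17]);
translate([1225, 178, 360]) cube([87, 1285, 17]);
translate([1368, 178, 360]) cube([87, 1285, 17]);
translate([1511, 178, 360]) cube([87, 1285, 17]);
translate([1654, 178, 360]) cube([87, 1285, 17]);
translate([1797, 178, 360]) cube([87, 1285, 17]);
translate([1940, 178, 360]) cube([87, 1285, 17]);
translate([2083, 178, 360]) cube([87, 1285, 17]);


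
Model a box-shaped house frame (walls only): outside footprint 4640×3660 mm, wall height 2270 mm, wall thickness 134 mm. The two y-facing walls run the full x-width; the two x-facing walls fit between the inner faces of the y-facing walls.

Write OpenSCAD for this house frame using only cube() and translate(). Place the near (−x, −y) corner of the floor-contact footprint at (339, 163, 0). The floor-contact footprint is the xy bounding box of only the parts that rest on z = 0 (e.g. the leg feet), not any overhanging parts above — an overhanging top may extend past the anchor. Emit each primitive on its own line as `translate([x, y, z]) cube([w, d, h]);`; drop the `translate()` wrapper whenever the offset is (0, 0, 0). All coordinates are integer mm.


translate([339, 163, 0]) cube([4640, 134, 2270]);
translate([339, 3689, 0]) cube([4640, 134, 2270]);
translate([339, 297, 0]) cube([134, 3392, 2270]);
translate([4845, 297, 0]) cube([134, 3392, 2270]);


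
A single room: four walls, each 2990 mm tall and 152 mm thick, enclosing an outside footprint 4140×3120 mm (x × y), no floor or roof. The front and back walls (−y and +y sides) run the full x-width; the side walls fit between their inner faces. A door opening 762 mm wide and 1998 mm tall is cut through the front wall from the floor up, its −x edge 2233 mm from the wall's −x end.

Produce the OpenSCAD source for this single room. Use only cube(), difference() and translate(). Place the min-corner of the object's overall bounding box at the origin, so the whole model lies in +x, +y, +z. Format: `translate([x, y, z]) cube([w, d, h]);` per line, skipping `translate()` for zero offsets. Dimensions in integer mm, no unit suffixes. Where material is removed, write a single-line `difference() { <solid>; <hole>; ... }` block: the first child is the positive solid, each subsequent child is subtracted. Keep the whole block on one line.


difference() { cube([4140, 152, 2990]); translate([2233, 0, 0]) cube([762, 152, 1998]); }
translate([0, 2968, 0]) cube([4140, 152, 2990]);
translate([0, 152, 0]) cube([152, 2816, 2990]);
translate([3988, 152, 0]) cube([152, 2816, 2990]);


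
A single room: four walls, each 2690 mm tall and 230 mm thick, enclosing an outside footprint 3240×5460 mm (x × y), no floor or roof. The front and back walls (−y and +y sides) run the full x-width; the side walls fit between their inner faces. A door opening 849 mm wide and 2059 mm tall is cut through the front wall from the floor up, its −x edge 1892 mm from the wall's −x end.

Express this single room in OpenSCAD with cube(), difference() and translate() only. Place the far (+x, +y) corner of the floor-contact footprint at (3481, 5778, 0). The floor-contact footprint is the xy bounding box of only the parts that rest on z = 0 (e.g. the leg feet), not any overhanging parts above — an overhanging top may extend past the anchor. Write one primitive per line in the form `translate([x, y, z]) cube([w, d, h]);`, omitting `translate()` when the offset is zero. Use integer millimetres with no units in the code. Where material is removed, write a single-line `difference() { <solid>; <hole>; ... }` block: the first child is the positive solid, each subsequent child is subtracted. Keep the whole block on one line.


difference() { translate([241, 318, 0]) cube([3240, 230, 2690]); translate([2133, 318, 0]) cube([849, 230, 2059]); }
translate([241, 5548, 0]) cube([3240, 230, 2690]);
translate([241, 548, 0]) cube([230, 5000, 2690]);
translate([3251, 548, 0]) cube([230, 5000, 2690]);


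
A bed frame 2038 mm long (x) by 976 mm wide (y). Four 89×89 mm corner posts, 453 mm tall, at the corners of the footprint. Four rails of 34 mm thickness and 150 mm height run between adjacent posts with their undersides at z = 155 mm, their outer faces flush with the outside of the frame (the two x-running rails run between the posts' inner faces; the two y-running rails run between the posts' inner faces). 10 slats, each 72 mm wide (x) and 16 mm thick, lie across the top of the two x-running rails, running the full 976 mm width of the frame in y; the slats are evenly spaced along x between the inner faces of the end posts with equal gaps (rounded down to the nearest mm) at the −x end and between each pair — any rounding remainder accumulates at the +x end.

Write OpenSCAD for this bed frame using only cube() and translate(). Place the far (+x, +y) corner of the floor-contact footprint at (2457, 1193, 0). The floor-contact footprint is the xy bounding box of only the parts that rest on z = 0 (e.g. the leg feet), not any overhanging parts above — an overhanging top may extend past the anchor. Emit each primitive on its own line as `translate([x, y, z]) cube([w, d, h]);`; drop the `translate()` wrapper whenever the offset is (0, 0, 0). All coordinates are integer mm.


translate([419, 217, 0]) cube([89, 89, 453]);
translate([419, 1104, 0]) cube([89, 89, 453]);
translate([2368, 217, 0]) cube([89, 89, 453]);
translate([2368, 1104, 0]) cube([89, 89, 453]);
translate([508, 217, 155]) cube([1860, 34, 150]);
translate([508, 1159, 155]) cube([1860, 34, 150]);
translate([419, 306, 155]) cube([34, 798, 150]);
translate([2423, 306, 155]) cube([34, 798, 150]);
translate([611, 217, 305]) cube([72, 976, 16]);
translate([786, 217, 305]) cube([72, 976, 16]);
translate([961, 217, 305]) cube([72, 976, 16]);
translate([1136, 217, 305]) cube([72, 976, 16]);
translate([1311, 217, 305]) cube([72, 976, 16]);
translate([1486, 217, 305]) cube([72, 976, 16]);
translate([1661, 217, 305]) cube([72, 976, 16]);
translate([1836, 217, 305]) cube([72, 976, 16]);
translate([2011, 217, 305]) cube([72, 976, 16]);
translate([2186, 217, 305]) cube([72, 976, 16]);


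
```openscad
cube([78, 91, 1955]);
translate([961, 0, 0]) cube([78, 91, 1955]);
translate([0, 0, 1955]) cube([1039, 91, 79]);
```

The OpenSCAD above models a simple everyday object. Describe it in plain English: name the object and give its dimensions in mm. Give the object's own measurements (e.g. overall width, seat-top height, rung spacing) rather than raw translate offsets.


A door frame. The clear opening is 883 mm wide and 1955 mm high. Two 78 mm wide jambs, 91 mm deep, stand either side of the opening from the floor to the top of the opening. A 79 mm thick head sits across the top of both jambs, spanning the full outside width of the frame.


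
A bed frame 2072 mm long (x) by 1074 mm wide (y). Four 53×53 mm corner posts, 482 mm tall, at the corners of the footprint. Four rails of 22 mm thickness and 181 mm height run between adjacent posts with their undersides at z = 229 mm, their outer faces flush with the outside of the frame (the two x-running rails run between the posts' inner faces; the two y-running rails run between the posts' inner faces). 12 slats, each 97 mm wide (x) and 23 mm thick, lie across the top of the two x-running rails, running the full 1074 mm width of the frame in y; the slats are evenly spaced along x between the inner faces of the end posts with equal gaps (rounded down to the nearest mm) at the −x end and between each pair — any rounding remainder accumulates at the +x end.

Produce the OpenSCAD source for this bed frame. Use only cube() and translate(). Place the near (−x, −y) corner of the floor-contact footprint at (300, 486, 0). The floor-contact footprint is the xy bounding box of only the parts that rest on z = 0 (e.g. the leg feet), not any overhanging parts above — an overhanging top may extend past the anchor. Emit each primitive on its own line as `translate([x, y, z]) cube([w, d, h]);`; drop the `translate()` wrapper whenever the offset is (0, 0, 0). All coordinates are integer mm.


translate([300, 486, 0]) cube([53, 53, 482]);
translate([300, 1507, 0]) cube([53, 53, 482]);
translate([2319, 486, 0]) cube([53, 53, 482]);
translate([2319, 1507, 0]) cube([53, 53, 482]);
translate([353, 486, 229]) cube([1966, 22, 181]);
translate([353, 1538, 229]) cube([1966, 22, 181]);
translate([300, 539, 229]) cube([22, 968, 181]);
translate([2350, 539, 229]) cube([22, 968, 181]);
translate([414, 486, 410]) cube([97, 1074, 23]);
translate([572, 486, 410]) cube([97, 1074, 23]);
translate([730, 486, 410]) cube([97, 1074, 23]);
translate([888, 486, 410]) cube([97, 1074, 23]);
translate([1046, 486, 410]) cube([97, 1074, 23]);
translate([1204, 486, 410]) cube([97, 1074, 23]);
translate([1362, 486, 410]) cube([97, 1074, 23]);
translate([1520, 486, 410]) cube([97, 1074, 23]);
translate([1678, 486, 410]) cube([97, 1074, 23]);
translate([1836, 486, 410]) cube([97, 1074, 23]);
translate([1994, 486, 410]) cube([97, 1074, 23]);
translate([2152, 486, 410]) cube([97, 1074, 23]);


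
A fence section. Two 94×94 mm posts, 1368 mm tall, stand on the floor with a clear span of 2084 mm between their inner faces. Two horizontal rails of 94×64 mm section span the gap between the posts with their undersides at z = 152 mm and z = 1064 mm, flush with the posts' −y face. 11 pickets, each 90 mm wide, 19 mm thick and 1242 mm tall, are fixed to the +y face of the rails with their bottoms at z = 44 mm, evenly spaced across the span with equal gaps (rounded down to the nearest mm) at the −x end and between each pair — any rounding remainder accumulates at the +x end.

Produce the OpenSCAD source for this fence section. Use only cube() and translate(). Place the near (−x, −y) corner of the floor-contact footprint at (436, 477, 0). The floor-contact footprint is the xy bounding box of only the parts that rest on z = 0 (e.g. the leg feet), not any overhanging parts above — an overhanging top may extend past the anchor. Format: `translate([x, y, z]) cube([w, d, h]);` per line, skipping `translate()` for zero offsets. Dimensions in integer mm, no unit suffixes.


translate([436, 477, 0]) cube([94, 94, 1368]);
translate([2614, 477, 0]) cube([94, 94, 1368]);
translate([530, 477, 152]) cube([2084, 94, 64]);
translate([530, 477, 1064]) cube([2084, 94, 64]);
translate([621, 571, 44]) cube([90, 19, 1242]);
translate([802, 571, 44]) cube([90, 19, 1242]);
translate([983, 571, 44]) cube([90, 19, 1242]);
translate([1164, 571, 44]) cube([90, 19, 1242]);
translate([1345, 571, 44]) cube([90, 19, 1242]);
translate([1526, 571, 44]) cube([90, 19, 1242]);
translate([1707, 571, 44]) cube([90, 19, 1242]);
translate([1888, 571, 44]) cube([90, 19, 1242]);
translate([2069, 571, 44]) cube([90, 19, 1242]);
translate([2250, 571, 44]) cube([90, 19, 1242]);
translate([2431, 571, 44]) cube([90, 19, 1242]);


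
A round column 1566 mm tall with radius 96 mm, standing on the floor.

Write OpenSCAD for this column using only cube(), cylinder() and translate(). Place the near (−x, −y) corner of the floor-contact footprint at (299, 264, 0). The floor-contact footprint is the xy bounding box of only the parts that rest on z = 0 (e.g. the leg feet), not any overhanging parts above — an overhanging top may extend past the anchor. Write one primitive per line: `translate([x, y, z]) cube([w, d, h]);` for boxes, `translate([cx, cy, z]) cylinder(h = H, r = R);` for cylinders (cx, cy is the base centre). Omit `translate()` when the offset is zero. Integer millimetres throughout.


translate([395, 360, 0]) cylinder(h = 1566, r = 96);


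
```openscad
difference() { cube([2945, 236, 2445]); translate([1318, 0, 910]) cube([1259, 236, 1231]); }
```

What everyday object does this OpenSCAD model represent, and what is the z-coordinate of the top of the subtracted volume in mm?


A wall with a window opening. The window head height is 2141 mm.

A wall with a rectangular opening subtracted — a window. Sill at z = 910, opening 1231 mm tall, so the head is at 910 + 1231 = 2141 mm.


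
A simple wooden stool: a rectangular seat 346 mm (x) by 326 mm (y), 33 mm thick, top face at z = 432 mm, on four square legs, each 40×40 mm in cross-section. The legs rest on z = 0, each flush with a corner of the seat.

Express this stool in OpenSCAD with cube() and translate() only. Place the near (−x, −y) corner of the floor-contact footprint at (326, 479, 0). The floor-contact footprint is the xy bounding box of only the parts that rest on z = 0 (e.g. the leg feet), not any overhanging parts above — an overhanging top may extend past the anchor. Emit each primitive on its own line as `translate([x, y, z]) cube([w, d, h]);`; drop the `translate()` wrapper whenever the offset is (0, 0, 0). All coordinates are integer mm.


translate([326, 479, 399]) cube([346, 326, 33]);
translate([326, 479, 0]) cube([40, 40, 399]);
translate([632, 479, 0]) cube([40, 40, 399]);
translate([326, 765, 0]) cube([40, 40, 399]);
translate([632, 765, 0]) cube([40, 40, 399]);


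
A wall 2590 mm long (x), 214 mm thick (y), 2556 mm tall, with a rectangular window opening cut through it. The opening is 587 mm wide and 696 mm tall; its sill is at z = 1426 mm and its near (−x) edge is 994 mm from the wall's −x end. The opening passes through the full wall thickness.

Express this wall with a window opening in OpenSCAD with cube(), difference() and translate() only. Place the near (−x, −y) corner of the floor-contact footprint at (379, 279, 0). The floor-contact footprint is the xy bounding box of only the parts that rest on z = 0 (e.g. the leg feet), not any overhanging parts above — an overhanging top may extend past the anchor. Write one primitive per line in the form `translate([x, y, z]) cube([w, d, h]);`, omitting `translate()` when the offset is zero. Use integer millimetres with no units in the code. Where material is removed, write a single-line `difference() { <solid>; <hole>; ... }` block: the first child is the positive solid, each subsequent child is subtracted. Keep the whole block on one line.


difference() { translate([379, 279, 0]) cube([2590, 214, 2556]); translate([1373, 279, 1426]) cube([587, 214, 696]); }


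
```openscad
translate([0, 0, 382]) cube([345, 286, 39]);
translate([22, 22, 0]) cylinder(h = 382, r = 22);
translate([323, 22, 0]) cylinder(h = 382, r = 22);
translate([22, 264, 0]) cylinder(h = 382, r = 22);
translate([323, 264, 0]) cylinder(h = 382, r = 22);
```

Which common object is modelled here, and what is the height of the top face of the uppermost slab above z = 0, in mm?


A stool. The seat height is 421 mm.

A 345×286×39 slab at z = 382 on four corner cylinders — a stool. The seat top is 382 + 39 = 421 mm.


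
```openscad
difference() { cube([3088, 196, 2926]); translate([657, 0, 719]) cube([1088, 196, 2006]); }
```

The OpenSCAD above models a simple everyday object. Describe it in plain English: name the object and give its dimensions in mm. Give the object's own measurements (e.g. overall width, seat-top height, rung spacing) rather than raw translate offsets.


A wall 3088 mm long (x), 196 mm thick (y), 2926 mm tall, with a rectangular window opening cut through it. The opening is 1088 mm wide and 2006 mm tall; its sill is at z = 719 mm and its near (−x) edge is 657 mm from the wall's −x end. The opening passes through the full wall thickness.


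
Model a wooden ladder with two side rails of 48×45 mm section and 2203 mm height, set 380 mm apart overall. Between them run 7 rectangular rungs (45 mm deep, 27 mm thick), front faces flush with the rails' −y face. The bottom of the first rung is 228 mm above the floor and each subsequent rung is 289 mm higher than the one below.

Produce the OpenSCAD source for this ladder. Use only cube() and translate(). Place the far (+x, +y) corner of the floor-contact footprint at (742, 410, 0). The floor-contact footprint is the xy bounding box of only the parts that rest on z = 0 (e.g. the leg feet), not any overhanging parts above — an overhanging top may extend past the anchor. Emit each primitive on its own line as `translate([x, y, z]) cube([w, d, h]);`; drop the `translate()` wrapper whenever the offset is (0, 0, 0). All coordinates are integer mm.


translate([362, 365, 0]) cube([48, 45, 2203]);
translate([694, 365, 0]) cube([48, 45, 2203]);
translate([410, 365, 228]) cube([284, 45, 27]);
translate([410, 365, 517]) cube([284, 45, 27]);
translate([410, 365, 806]) cube([284, 45, 27]);
translate([410, 365, 1095]) cube([284, 45, 27]);
translate([410, 365, 1384]) cube([284, 45, 27]);
translate([410, 365, 1673]) cube([284, 45, 27]);
translate([410, 365, 1962]) cube([284, 45, 27]);


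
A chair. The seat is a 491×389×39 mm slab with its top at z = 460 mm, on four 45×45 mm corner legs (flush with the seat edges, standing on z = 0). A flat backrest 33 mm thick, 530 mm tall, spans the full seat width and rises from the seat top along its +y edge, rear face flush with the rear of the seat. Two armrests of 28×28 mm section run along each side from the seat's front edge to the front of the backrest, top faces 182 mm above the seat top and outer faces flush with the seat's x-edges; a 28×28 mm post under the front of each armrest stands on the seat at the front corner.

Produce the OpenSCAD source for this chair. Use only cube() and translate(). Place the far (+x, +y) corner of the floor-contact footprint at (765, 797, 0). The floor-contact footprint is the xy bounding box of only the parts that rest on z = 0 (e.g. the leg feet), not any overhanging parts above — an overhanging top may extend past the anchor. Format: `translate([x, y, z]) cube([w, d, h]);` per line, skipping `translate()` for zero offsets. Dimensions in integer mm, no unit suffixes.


translate([274, 408, 421]) cube([491, 389, 39]);
translate([274, 408, 0]) cube([45, 45, 421]);
translate([720, 408, 0]) cube([45, 45, 421]);
translate([274, 752, 0]) cube([45, 45, 421]);
translate([720, 752, 0]) cube([45, 45, 421]);
translate([274, 764, 460]) cube([491, 33, 530]);
translate([274, 408, 614]) cube([28, 356, 28]);
translate([737, 408, 614]) cube([28, 356, 28]);
translate([274, 408, 460]) cube([28, 28, 154]);
translate([737, 408, 460]) cube([28, 28, 154]);


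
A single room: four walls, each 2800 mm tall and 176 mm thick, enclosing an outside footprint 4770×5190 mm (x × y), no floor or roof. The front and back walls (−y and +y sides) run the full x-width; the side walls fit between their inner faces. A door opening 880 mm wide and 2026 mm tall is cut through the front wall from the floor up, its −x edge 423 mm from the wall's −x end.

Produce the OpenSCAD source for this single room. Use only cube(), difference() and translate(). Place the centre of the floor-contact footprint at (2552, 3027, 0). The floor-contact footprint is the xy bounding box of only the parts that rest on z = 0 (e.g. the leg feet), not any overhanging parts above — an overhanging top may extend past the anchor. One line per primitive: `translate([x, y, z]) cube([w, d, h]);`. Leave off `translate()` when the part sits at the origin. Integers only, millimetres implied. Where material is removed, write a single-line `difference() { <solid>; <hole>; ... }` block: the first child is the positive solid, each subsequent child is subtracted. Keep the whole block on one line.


difference() { translate([167, 432, 0]) cube([4770, 176, 2800]); translate([590, 432, 0]) cube([880, 176, 2026]); }
translate([167, 5446, 0]) cube([4770, 176, 2800]);
translate([167, 608, 0]) cube([176, 4838, 2800]);
translate([4761, 608, 0]) cube([176, 4838, 2800]);


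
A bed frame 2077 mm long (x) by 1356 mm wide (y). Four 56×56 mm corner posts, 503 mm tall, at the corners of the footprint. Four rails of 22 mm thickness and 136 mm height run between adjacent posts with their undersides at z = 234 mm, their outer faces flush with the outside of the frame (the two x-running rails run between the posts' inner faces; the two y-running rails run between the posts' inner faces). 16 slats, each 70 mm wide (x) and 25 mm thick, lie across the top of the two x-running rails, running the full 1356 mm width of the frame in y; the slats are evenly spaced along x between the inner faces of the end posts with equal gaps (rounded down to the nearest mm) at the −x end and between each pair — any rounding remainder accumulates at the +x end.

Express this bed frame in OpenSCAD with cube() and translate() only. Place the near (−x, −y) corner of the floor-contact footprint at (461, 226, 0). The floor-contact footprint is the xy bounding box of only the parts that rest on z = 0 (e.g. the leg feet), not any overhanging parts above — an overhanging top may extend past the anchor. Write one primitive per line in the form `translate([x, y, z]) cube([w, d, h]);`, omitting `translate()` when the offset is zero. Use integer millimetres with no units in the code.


translate([461, 226, 0]) cube([56, 56, 503]);
translate([461, 1526, 0]) cube([56, 56, 503]);
translate([2482, 226, 0]) cube([56, 56, 503]);
translate([2482, 1526, 0]) cube([56, 56, 503]);
translate([517, 226, 234]) cube([1965, 22, 136]);
translate([517, 1560, 234]) cube([1965, 22, 136]);
translate([461, 282, 234]) cube([22, 1244, 136]);
translate([2516, 282, 234]) cube([22, 1244, 136]);
translate([566, 226, 370]) cube([70, 1356, 25]);
translate([685, 226, 370]) cube([70, 1356, 25]);
translate([804, 226, 370]) cube([70, 1356, 25]);
translate([923, 226, 370]) cube([70, 1356, 25]);
translate([1042, 226, 370]) cube([70, 1356, 25]);
translate([1161, 226, 370]) cube([70, 1356, 25]);
translate([1280, 226, 370]) cube([70, 1356, 25]);
translate([1399, 226, 370]) cube([70, 1356, 25]);
translate([1518, 226, 370]) cube([70, 1356, 25]);
translate([1637, 226, 370]) cube([70, 1356, 25]);
translate([1756, 226, 370]) cube([70, 1356, 25]);
translate([1875, 226, 370]) cube([70, 1356, 25]);
translate([1994, 226, 370]) cube([70, 1356, 25]);
translate([2113, 226, 370]) cube([70, 1356, 25]);
translate([2232, 226, 370]) cube([70, 1356, 25]);
translate([2351, 226, 370]) cube([70, 1356, 25]);


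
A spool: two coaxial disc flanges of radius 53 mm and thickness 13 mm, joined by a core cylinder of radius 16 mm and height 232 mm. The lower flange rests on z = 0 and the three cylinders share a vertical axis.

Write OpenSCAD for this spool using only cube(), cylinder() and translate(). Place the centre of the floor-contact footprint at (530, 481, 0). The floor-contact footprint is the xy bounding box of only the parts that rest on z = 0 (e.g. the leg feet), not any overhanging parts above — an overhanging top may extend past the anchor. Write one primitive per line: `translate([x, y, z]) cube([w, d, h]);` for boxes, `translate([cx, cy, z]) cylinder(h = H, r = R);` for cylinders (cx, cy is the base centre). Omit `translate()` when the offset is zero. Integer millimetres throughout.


translate([530, 481, 0]) cylinder(h = 13, r = 53);
translate([530, 481, 13]) cylinder(h = 232, r = 16);
translate([530, 481, 245]) cylinder(h = 13, r = 53);


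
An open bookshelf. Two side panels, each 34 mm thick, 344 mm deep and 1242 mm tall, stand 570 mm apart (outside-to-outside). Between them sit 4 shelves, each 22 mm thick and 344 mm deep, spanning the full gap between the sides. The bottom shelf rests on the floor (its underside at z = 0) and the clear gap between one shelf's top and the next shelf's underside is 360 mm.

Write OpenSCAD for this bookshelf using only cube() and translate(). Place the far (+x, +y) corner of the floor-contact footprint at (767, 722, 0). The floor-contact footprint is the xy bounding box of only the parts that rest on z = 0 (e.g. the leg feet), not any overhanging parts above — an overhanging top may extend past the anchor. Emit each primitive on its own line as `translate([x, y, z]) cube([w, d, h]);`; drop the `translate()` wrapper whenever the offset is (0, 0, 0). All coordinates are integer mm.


translate([197, 378, 0]) cube([34, 344, 1242]);
translate([733, 378, 0]) cube([34, 344, 1242]);
translate([231, 378, 0]) cube([502, 344, 22]);
translate([231, 378, 382]) cube([502, 344, 22]);
translate([231, 378, 764]) cube([502, 344, 22]);
translate([231, 378, 1146]) cube([502, 344, 22]);


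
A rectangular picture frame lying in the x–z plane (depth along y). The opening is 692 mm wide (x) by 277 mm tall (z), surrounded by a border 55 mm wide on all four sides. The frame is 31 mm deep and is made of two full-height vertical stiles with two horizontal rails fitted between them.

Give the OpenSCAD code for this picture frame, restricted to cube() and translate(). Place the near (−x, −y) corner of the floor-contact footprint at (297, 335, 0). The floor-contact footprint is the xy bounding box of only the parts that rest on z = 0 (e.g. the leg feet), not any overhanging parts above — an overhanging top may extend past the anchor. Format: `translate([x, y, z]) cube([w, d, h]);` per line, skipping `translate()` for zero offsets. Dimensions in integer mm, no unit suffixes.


translate([297, 335, 0]) cube([55, 31, 387]);
translate([1044, 335, 0]) cube([55, 31, 387]);
translate([352, 335, 0]) cube([692, 31, 55]);
translate([352, 335, 332]) cube([692, 31, 55]);


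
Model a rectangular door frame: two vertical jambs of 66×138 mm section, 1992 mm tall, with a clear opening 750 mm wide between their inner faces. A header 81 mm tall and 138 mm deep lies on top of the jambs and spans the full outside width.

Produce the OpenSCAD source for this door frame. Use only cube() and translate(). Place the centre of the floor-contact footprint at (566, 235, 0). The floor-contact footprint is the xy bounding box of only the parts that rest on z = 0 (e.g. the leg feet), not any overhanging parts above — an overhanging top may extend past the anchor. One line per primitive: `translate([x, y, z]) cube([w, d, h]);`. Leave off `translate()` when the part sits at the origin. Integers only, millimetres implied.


translate([125, 166, 0]) cube([66, 138, 1992]);
translate([941, 166, 0]) cube([66, 138, 1992]);
translate([125, 166, 1992]) cube([882, 138, 81]);


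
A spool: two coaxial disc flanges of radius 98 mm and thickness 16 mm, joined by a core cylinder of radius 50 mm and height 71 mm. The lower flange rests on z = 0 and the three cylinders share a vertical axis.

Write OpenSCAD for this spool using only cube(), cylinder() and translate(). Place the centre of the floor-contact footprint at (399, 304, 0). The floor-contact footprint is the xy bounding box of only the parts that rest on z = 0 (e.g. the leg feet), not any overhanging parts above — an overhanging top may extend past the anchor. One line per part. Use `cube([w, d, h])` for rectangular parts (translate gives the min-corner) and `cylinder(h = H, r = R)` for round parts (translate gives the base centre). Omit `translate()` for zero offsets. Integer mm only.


translate([399, 304, 0]) cylinder(h = 16, r = 98);
translate([399, 304, 16]) cylinder(h = 71, r = 50);
translate([399, 304, 87]) cylinder(h = 16, r = 98);


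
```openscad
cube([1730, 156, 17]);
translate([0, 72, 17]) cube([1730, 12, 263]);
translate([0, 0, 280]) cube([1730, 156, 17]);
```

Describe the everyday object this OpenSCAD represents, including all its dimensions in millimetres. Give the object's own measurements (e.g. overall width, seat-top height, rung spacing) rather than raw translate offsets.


An I-beam lying along x, 1730 mm long. Overall section height 297 mm. Two flanges 156 mm wide (y) and 17 mm thick, one on the floor and one at the top; a web 12 mm thick runs between them, centred on the flange width.


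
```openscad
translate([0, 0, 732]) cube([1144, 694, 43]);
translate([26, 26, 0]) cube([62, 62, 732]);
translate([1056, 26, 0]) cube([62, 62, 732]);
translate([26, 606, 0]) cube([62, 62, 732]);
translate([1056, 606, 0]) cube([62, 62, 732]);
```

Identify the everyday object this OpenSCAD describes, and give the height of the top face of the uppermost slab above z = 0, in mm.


A table. The table height is 775 mm.

A 1144×694×43 slab sits at z = 732 on four 62 mm square posts — a table. The top surface is at 732 + 43 = 775 mm.


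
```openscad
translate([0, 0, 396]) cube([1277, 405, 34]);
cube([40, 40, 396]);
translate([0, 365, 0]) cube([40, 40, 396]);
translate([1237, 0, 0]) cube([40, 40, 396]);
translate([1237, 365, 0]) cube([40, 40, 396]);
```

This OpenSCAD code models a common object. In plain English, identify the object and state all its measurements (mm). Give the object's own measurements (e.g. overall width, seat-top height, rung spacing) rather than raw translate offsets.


A bench: a 1277×405 mm seat slab, 34 mm thick, top at z = 430 mm, on four 40×40 mm square legs flush with the seat corners and standing on z = 0.


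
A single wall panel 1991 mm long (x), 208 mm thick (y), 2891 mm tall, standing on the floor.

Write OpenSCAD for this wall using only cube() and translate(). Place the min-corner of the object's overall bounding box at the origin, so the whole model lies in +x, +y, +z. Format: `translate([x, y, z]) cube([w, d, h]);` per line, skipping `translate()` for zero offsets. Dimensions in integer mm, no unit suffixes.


cube([1991, 208, 2891]);
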